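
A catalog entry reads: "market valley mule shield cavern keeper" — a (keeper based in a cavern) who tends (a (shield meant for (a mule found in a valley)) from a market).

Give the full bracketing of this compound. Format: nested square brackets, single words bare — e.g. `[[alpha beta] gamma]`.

[[market [[valley mule] shield]] [cavern keeper]]

Overall it is a kind of keeper (specifically "cavern keeper"); the modifier is "market valley mule shield".
Inside "market valley mule shield": head "shield" (specifically "valley mule shield"), modifier "market".
Inside "valley mule shield": head "shield", modifier "valley mule".
Inside "valley mule": head "mule", modifier "valley".
Inside "cavern keeper": head "keeper", modifier "cavern".
Assembled: [[market [[valley mule] shield]] [cavern keeper]].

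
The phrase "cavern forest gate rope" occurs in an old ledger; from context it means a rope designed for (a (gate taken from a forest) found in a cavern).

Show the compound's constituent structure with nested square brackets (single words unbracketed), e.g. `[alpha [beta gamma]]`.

At the top level: head "rope"; modifier "cavern forest gate".
"cavern forest gate" → head "gate" (specifically "forest gate"), modifier "cavern".
"forest gate" → head "gate", modifier "forest".
Assembled: [[cavern [forest gate]] rope].

[[cavern [forest gate]] rope]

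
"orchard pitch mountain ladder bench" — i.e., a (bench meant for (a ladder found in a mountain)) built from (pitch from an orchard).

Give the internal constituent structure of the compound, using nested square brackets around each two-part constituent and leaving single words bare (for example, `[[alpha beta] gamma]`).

Overall it is a kind of bench (specifically "mountain ladder bench"); the modifier is "orchard pitch".
Inside "orchard pitch": head "pitch", modifier "orchard".
Inside "mountain ladder bench": head "bench", modifier "mountain ladder".
Inside "mountain ladder": head "ladder", modifier "mountain".
So the structure is [[orchard pitch] [[mountain ladder] bench]].

[[orchard pitch] [[mountain ladder] bench]]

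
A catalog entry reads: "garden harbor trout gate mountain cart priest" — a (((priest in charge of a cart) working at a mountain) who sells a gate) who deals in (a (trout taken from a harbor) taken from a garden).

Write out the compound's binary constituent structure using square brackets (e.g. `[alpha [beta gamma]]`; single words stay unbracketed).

[[garden [harbor trout]] [gate [mountain [cart priest]]]]

The outermost head in the paraphrase is "priest" (specifically "gate mountain cart priest"), modified by "garden harbor trout".
Inside "garden harbor trout": head "trout" (specifically "harbor trout"), modifier "garden".
Inside "harbor trout": head "trout", modifier "harbor".
Inside "gate mountain cart priest": head "priest" (specifically "mountain cart priest"), modifier "gate".
Inside "mountain cart priest": head "priest" (specifically "cart priest"), modifier "mountain".
Inside "cart priest": head "priest", modifier "cart".
So the structure is [[garden [harbor trout]] [gate [mountain [cart priest]]]].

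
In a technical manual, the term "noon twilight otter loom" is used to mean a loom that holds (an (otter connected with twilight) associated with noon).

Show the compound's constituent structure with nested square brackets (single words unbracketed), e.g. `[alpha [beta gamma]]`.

[[noon [twilight otter]] loom]

Whole compound: head "loom", modifier "noon twilight otter".
Inside "noon twilight otter": head "otter" (specifically "twilight otter"), modifier "noon".
Inside "twilight otter": head "otter", modifier "twilight".
Putting it together: [[noon [twilight otter]] loom].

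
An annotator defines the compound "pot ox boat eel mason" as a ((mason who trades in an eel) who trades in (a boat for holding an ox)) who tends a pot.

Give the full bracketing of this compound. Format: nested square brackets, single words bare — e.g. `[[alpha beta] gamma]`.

At the top level: head "mason" (specifically "ox boat eel mason"); modifier "pot".
Inside "ox boat eel mason": head "mason" (specifically "eel mason"), modifier "ox boat".
Inside "ox boat": head "boat", modifier "ox".
Inside "eel mason": head "mason", modifier "eel".
Assembled: [pot [[ox boat] [eel mason]]].

[pot [[ox boat] [eel mason]]]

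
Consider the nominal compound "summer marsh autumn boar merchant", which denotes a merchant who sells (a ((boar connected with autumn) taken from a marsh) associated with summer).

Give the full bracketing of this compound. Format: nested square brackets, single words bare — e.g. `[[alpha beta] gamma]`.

[[summer [marsh [autumn boar]]] merchant]

Overall it is a kind of merchant; the modifier is "summer marsh autumn boar".
"summer marsh autumn boar" → head "boar" (specifically "marsh autumn boar"), modifier "summer".
"marsh autumn boar" → head "boar" (specifically "autumn boar"), modifier "marsh".
"autumn boar" → head "boar", modifier "autumn".
Assembled: [[summer [marsh [autumn boar]]] merchant].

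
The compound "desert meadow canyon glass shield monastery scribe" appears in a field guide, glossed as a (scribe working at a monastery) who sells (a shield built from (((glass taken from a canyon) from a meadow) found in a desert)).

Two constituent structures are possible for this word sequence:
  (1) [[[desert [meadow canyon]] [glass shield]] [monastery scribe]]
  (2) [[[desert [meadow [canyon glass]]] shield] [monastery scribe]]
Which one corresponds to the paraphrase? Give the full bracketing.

[[[desert [meadow [canyon glass]]] shield] [monastery scribe]]

The paraphrase's head is the "scribe" part ("monastery scribe"); its modifier is "desert meadow canyon glass shield".
That top-level split, carried through the inner groups, gives [[[desert [meadow [canyon glass]]] shield] [monastery scribe]].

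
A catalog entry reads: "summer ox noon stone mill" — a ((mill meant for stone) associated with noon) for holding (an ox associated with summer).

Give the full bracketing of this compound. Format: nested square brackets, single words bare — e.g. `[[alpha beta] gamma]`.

Whole compound: head "mill" (specifically "noon stone mill"), modifier "summer ox".
Inside "summer ox": head "ox", modifier "summer".
Inside "noon stone mill": head "mill" (specifically "stone mill"), modifier "noon".
Inside "stone mill": head "mill", modifier "stone".
So the structure is [[summer ox] [noon [stone mill]]].

[[summer ox] [noon [stone mill]]]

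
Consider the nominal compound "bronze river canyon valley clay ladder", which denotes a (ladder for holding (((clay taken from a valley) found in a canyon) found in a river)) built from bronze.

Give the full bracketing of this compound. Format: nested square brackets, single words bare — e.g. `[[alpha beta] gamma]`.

At the top level: head "ladder" (specifically "river canyon valley clay ladder"); modifier "bronze".
Within "river canyon valley clay ladder", the head is "ladder" and the modifier is "river canyon valley clay".
Within "river canyon valley clay", the head is "clay" (specifically "canyon valley clay") and the modifier is "river".
Within "canyon valley clay", the head is "clay" (specifically "valley clay") and the modifier is "canyon".
Within "valley clay", the head is "clay" and the modifier is "valley".
Putting it together: [bronze [[river [canyon [valley clay]]] ladder]].

[bronze [[river [canyon [valley clay]]] ladder]]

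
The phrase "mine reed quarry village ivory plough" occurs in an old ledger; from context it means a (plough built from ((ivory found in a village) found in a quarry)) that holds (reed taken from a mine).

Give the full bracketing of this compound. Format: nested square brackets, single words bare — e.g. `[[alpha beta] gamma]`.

[[mine reed] [[quarry [village ivory]] plough]]

Overall it is a kind of plough (specifically "quarry village ivory plough"); the modifier is "mine reed".
Within "mine reed", the head is "reed" and the modifier is "mine".
Within "quarry village ivory plough", the head is "plough" and the modifier is "quarry village ivory".
Within "quarry village ivory", the head is "ivory" (specifically "village ivory") and the modifier is "quarry".
Within "village ivory", the head is "ivory" and the modifier is "village".
So the structure is [[mine reed] [[quarry [village ivory]] plough]].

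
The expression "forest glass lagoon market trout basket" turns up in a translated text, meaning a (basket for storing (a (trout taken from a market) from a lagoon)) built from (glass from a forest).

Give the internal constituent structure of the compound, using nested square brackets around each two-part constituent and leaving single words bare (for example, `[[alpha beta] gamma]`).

Whole compound: head "basket" (specifically "lagoon market trout basket"), modifier "forest glass".
Within "forest glass", the head is "glass" and the modifier is "forest".
Within "lagoon market trout basket", the head is "basket" and the modifier is "lagoon market trout".
Within "lagoon market trout", the head is "trout" (specifically "market trout") and the modifier is "lagoon".
Within "market trout", the head is "trout" and the modifier is "market".
So the structure is [[forest glass] [[lagoon [market trout]] basket]].

[[forest glass] [[lagoon [market trout]] basket]]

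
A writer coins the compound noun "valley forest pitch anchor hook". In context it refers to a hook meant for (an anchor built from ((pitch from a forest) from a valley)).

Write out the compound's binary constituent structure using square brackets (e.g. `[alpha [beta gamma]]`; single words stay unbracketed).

The outermost head in the paraphrase is "hook", modified by "valley forest pitch anchor".
Within "valley forest pitch anchor", the head is "anchor" and the modifier is "valley forest pitch".
Within "valley forest pitch", the head is "pitch" (specifically "forest pitch") and the modifier is "valley".
Within "forest pitch", the head is "pitch" and the modifier is "forest".
Putting it together: [[[valley [forest pitch]] anchor] hook].

[[[valley [forest pitch]] anchor] hook]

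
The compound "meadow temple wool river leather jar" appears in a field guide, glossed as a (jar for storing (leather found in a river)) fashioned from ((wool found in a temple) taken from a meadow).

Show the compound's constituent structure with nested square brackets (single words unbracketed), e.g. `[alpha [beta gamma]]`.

The outermost head in the paraphrase is "jar" (specifically "river leather jar"), modified by "meadow temple wool".
"meadow temple wool" → head "wool" (specifically "temple wool"), modifier "meadow".
"temple wool" → head "wool", modifier "temple".
"river leather jar" → head "jar", modifier "river leather".
"river leather" → head "leather", modifier "river".
Putting it together: [[meadow [temple wool]] [[river leather] jar]].

[[meadow [temple wool]] [[river leather] jar]]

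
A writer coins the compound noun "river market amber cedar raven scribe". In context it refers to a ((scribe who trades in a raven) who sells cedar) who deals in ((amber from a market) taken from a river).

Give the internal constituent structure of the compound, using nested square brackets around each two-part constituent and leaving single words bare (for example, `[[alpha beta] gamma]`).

At the top level: head "scribe" (specifically "cedar raven scribe"); modifier "river market amber".
"river market amber" → head "amber" (specifically "market amber"), modifier "river".
"market amber" → head "amber", modifier "market".
"cedar raven scribe" → head "scribe" (specifically "raven scribe"), modifier "cedar".
"raven scribe" → head "scribe", modifier "raven".
Assembled: [[river [market amber]] [cedar [raven scribe]]].

[[river [market amber]] [cedar [raven scribe]]]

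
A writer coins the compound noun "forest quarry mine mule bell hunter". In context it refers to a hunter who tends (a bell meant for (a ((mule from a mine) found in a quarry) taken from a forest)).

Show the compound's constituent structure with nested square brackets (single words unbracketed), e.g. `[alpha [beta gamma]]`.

[[[forest [quarry [mine mule]]] bell] hunter]

The outermost head in the paraphrase is "hunter", modified by "forest quarry mine mule bell".
Within "forest quarry mine mule bell", the head is "bell" and the modifier is "forest quarry mine mule".
Within "forest quarry mine mule", the head is "mule" (specifically "quarry mine mule") and the modifier is "forest".
Within "quarry mine mule", the head is "mule" (specifically "mine mule") and the modifier is "quarry".
Within "mine mule", the head is "mule" and the modifier is "mine".
Putting it together: [[[forest [quarry [mine mule]]] bell] hunter].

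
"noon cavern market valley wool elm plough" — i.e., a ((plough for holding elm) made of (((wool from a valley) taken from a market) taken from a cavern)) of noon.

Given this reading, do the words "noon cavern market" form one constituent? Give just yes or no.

no

The top-level split is [noon] [cavern market valley wool elm plough]; the full structure is [noon [[cavern [market [valley wool]]] [elm plough]]].
"noon cavern market" straddles a constituent boundary, so it is not a single unit.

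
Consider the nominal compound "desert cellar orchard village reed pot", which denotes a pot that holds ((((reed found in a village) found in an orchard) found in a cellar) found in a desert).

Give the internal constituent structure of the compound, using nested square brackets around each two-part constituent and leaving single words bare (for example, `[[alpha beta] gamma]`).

[[desert [cellar [orchard [village reed]]]] pot]

The outermost head in the paraphrase is "pot", modified by "desert cellar orchard village reed".
Within "desert cellar orchard village reed", the head is "reed" (specifically "cellar orchard village reed") and the modifier is "desert".
Within "cellar orchard village reed", the head is "reed" (specifically "orchard village reed") and the modifier is "cellar".
Within "orchard village reed", the head is "reed" (specifically "village reed") and the modifier is "orchard".
Within "village reed", the head is "reed" and the modifier is "village".
Assembled: [[desert [cellar [orchard [village reed]]]] pot].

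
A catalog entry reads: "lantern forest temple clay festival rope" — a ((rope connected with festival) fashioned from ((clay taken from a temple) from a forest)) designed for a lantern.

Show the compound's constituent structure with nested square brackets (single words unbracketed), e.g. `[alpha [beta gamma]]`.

Overall it is a kind of rope (specifically "forest temple clay festival rope"); the modifier is "lantern".
Within "forest temple clay festival rope", the head is "rope" (specifically "festival rope") and the modifier is "forest temple clay".
Within "forest temple clay", the head is "clay" (specifically "temple clay") and the modifier is "forest".
Within "temple clay", the head is "clay" and the modifier is "temple".
Within "festival rope", the head is "rope" and the modifier is "festival".
Assembled: [lantern [[forest [temple clay]] [festival rope]]].

[lantern [[forest [temple clay]] [festival rope]]]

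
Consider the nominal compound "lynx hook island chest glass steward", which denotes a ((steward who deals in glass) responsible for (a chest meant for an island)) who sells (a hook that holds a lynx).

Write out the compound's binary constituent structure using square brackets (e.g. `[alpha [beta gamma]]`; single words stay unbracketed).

[[lynx hook] [[island chest] [glass steward]]]

At the top level: head "steward" (specifically "island chest glass steward"); modifier "lynx hook".
"lynx hook" → head "hook", modifier "lynx".
"island chest glass steward" → head "steward" (specifically "glass steward"), modifier "island chest".
"island chest" → head "chest", modifier "island".
"glass steward" → head "steward", modifier "glass".
Assembled: [[lynx hook] [[island chest] [glass steward]]].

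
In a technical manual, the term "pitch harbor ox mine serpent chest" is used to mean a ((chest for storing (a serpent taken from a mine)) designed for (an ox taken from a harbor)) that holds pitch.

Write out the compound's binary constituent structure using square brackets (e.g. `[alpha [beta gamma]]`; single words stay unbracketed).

Overall it is a kind of chest (specifically "harbor ox mine serpent chest"); the modifier is "pitch".
Within "harbor ox mine serpent chest", the head is "chest" (specifically "mine serpent chest") and the modifier is "harbor ox".
Within "harbor ox", the head is "ox" and the modifier is "harbor".
Within "mine serpent chest", the head is "chest" and the modifier is "mine serpent".
Within "mine serpent", the head is "serpent" and the modifier is "mine".
Putting it together: [pitch [[harbor ox] [[mine serpent] chest]]].

[pitch [[harbor ox] [[mine serpent] chest]]]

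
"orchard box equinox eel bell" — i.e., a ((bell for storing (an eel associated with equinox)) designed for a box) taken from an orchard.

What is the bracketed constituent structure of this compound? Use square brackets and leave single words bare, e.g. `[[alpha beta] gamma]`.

Whole compound: head "bell" (specifically "box equinox eel bell"), modifier "orchard".
Inside "box equinox eel bell": head "bell" (specifically "equinox eel bell"), modifier "box".
Inside "equinox eel bell": head "bell", modifier "equinox eel".
Inside "equinox eel": head "eel", modifier "equinox".
Assembled: [orchard [box [[equinox eel] bell]]].

[orchard [box [[equinox eel] bell]]]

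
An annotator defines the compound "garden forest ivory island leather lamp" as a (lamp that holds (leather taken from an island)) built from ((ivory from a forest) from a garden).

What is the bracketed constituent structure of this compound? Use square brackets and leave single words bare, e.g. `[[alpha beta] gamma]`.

At the top level: head "lamp" (specifically "island leather lamp"); modifier "garden forest ivory".
Inside "garden forest ivory": head "ivory" (specifically "forest ivory"), modifier "garden".
Inside "forest ivory": head "ivory", modifier "forest".
Inside "island leather lamp": head "lamp", modifier "island leather".
Inside "island leather": head "leather", modifier "island".
Putting it together: [[garden [forest ivory]] [[island leather] lamp]].

[[garden [forest ivory]] [[island leather] lamp]]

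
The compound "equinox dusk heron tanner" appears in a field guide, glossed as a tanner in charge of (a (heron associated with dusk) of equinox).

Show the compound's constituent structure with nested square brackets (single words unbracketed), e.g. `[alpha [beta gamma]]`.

At the top level: head "tanner"; modifier "equinox dusk heron".
Within "equinox dusk heron", the head is "heron" (specifically "dusk heron") and the modifier is "equinox".
Within "dusk heron", the head is "heron" and the modifier is "dusk".
So the structure is [[equinox [dusk heron]] tanner].

[[equinox [dusk heron]] tanner]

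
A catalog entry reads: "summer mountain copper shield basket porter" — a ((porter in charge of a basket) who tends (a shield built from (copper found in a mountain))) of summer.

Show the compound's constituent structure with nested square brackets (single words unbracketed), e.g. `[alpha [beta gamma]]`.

The outermost head in the paraphrase is "porter" (specifically "mountain copper shield basket porter"), modified by "summer".
"mountain copper shield basket porter" → head "porter" (specifically "basket porter"), modifier "mountain copper shield".
"mountain copper shield" → head "shield", modifier "mountain copper".
"mountain copper" → head "copper", modifier "mountain".
"basket porter" → head "porter", modifier "basket".
Assembled: [summer [[[mountain copper] shield] [basket porter]]].

[summer [[[mountain copper] shield] [basket porter]]]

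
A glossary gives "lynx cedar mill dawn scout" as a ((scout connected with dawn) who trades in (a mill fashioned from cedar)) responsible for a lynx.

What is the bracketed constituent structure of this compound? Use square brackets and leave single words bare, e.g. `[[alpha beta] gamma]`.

[lynx [[cedar mill] [dawn scout]]]

At the top level: head "scout" (specifically "cedar mill dawn scout"); modifier "lynx".
Within "cedar mill dawn scout", the head is "scout" (specifically "dawn scout") and the modifier is "cedar mill".
Within "cedar mill", the head is "mill" and the modifier is "cedar".
Within "dawn scout", the head is "scout" and the modifier is "dawn".
Assembled: [lynx [[cedar mill] [dawn scout]]].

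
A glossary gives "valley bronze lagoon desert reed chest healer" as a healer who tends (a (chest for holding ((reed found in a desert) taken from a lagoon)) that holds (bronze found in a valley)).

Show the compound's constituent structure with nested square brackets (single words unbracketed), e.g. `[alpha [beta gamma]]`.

At the top level: head "healer"; modifier "valley bronze lagoon desert reed chest".
Within "valley bronze lagoon desert reed chest", the head is "chest" (specifically "lagoon desert reed chest") and the modifier is "valley bronze".
Within "valley bronze", the head is "bronze" and the modifier is "valley".
Within "lagoon desert reed chest", the head is "chest" and the modifier is "lagoon desert reed".
Within "lagoon desert reed", the head is "reed" (specifically "desert reed") and the modifier is "lagoon".
Within "desert reed", the head is "reed" and the modifier is "desert".
Assembled: [[[valley bronze] [[lagoon [desert reed]] chest]] healer].

[[[valley bronze] [[lagoon [desert reed]] chest]] healer]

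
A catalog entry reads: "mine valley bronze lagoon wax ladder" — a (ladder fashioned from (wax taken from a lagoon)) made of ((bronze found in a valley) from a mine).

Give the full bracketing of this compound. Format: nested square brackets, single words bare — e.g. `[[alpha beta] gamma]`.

At the top level: head "ladder" (specifically "lagoon wax ladder"); modifier "mine valley bronze".
Within "mine valley bronze", the head is "bronze" (specifically "valley bronze") and the modifier is "mine".
Within "valley bronze", the head is "bronze" and the modifier is "valley".
Within "lagoon wax ladder", the head is "ladder" and the modifier is "lagoon wax".
Within "lagoon wax", the head is "wax" and the modifier is "lagoon".
Assembled: [[mine [valley bronze]] [[lagoon wax] ladder]].

[[mine [valley bronze]] [[lagoon wax] ladder]]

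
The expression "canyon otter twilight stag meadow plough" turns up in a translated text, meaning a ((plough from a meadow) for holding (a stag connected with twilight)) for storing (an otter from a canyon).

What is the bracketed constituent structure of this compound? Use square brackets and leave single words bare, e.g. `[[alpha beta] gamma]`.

[[canyon otter] [[twilight stag] [meadow plough]]]

Overall it is a kind of plough (specifically "twilight stag meadow plough"); the modifier is "canyon otter".
Inside "canyon otter": head "otter", modifier "canyon".
Inside "twilight stag meadow plough": head "plough" (specifically "meadow plough"), modifier "twilight stag".
Inside "twilight stag": head "stag", modifier "twilight".
Inside "meadow plough": head "plough", modifier "meadow".
So the structure is [[canyon otter] [[twilight stag] [meadow plough]]].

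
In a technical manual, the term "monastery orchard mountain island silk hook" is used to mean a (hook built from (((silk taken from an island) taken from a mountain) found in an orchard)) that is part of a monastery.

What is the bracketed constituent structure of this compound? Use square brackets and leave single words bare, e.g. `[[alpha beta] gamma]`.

[monastery [[orchard [mountain [island silk]]] hook]]

At the top level: head "hook" (specifically "orchard mountain island silk hook"); modifier "monastery".
Inside "orchard mountain island silk hook": head "hook", modifier "orchard mountain island silk".
Inside "orchard mountain island silk": head "silk" (specifically "mountain island silk"), modifier "orchard".
Inside "mountain island silk": head "silk" (specifically "island silk"), modifier "mountain".
Inside "island silk": head "silk", modifier "island".
Putting it together: [monastery [[orchard [mountain [island silk]]] hook]].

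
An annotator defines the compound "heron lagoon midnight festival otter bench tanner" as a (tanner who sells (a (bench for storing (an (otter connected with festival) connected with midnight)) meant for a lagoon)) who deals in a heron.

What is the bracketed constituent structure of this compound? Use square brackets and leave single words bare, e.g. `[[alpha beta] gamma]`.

At the top level: head "tanner" (specifically "lagoon midnight festival otter bench tanner"); modifier "heron".
Inside "lagoon midnight festival otter bench tanner": head "tanner", modifier "lagoon midnight festival otter bench".
Inside "lagoon midnight festival otter bench": head "bench" (specifically "midnight festival otter bench"), modifier "lagoon".
Inside "midnight festival otter bench": head "bench", modifier "midnight festival otter".
Inside "midnight festival otter": head "otter" (specifically "festival otter"), modifier "midnight".
Inside "festival otter": head "otter", modifier "festival".
Assembled: [heron [[lagoon [[midnight [festival otter]] bench]] tanner]].

[heron [[lagoon [[midnight [festival otter]] bench]] tanner]]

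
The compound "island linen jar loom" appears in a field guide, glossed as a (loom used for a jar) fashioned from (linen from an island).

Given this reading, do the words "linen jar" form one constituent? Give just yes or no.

The top-level split is [island linen] [jar loom]; the full structure is [[island linen] [jar loom]].
"linen jar" straddles a constituent boundary, so it is not a single unit.

no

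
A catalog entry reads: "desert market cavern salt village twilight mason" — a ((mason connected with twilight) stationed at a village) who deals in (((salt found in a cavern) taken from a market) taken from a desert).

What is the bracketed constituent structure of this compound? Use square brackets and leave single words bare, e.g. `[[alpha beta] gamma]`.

The outermost head in the paraphrase is "mason" (specifically "village twilight mason"), modified by "desert market cavern salt".
Inside "desert market cavern salt": head "salt" (specifically "market cavern salt"), modifier "desert".
Inside "market cavern salt": head "salt" (specifically "cavern salt"), modifier "market".
Inside "cavern salt": head "salt", modifier "cavern".
Inside "village twilight mason": head "mason" (specifically "twilight mason"), modifier "village".
Inside "twilight mason": head "mason", modifier "twilight".
So the structure is [[desert [market [cavern salt]]] [village [twilight mason]]].

[[desert [market [cavern salt]]] [village [twilight mason]]]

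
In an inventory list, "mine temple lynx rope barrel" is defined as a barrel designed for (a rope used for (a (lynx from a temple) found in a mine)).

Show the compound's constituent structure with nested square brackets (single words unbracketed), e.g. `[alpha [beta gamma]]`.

At the top level: head "barrel"; modifier "mine temple lynx rope".
"mine temple lynx rope" → head "rope", modifier "mine temple lynx".
"mine temple lynx" → head "lynx" (specifically "temple lynx"), modifier "mine".
"temple lynx" → head "lynx", modifier "temple".
So the structure is [[[mine [temple lynx]] rope] barrel].

[[[mine [temple lynx]] rope] barrel]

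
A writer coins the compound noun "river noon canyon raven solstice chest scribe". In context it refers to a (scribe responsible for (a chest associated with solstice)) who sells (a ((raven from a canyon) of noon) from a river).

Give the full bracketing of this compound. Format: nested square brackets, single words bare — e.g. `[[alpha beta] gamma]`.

[[river [noon [canyon raven]]] [[solstice chest] scribe]]

Whole compound: head "scribe" (specifically "solstice chest scribe"), modifier "river noon canyon raven".
Within "river noon canyon raven", the head is "raven" (specifically "noon canyon raven") and the modifier is "river".
Within "noon canyon raven", the head is "raven" (specifically "canyon raven") and the modifier is "noon".
Within "canyon raven", the head is "raven" and the modifier is "canyon".
Within "solstice chest scribe", the head is "scribe" and the modifier is "solstice chest".
Within "solstice chest", the head is "chest" and the modifier is "solstice".
So the structure is [[river [noon [canyon raven]]] [[solstice chest] scribe]].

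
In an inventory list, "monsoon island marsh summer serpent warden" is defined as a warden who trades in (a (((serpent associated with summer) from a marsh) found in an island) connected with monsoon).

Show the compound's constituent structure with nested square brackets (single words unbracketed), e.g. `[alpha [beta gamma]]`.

[[monsoon [island [marsh [summer serpent]]]] warden]

The outermost head in the paraphrase is "warden", modified by "monsoon island marsh summer serpent".
"monsoon island marsh summer serpent" → head "serpent" (specifically "island marsh summer serpent"), modifier "monsoon".
"island marsh summer serpent" → head "serpent" (specifically "marsh summer serpent"), modifier "island".
"marsh summer serpent" → head "serpent" (specifically "summer serpent"), modifier "marsh".
"summer serpent" → head "serpent", modifier "summer".
Assembled: [[monsoon [island [marsh [summer serpent]]]] warden].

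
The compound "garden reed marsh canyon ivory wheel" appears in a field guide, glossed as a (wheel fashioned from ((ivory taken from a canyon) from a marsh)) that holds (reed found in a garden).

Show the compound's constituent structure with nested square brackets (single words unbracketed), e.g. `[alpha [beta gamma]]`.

[[garden reed] [[marsh [canyon ivory]] wheel]]

At the top level: head "wheel" (specifically "marsh canyon ivory wheel"); modifier "garden reed".
Within "garden reed", the head is "reed" and the modifier is "garden".
Within "marsh canyon ivory wheel", the head is "wheel" and the modifier is "marsh canyon ivory".
Within "marsh canyon ivory", the head is "ivory" (specifically "canyon ivory") and the modifier is "marsh".
Within "canyon ivory", the head is "ivory" and the modifier is "canyon".
Putting it together: [[garden reed] [[marsh [canyon ivory]] wheel]].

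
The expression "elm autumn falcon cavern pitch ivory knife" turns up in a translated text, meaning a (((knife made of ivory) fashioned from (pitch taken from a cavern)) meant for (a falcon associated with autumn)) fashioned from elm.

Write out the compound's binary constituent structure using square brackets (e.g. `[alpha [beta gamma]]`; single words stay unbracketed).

The outermost head in the paraphrase is "knife" (specifically "autumn falcon cavern pitch ivory knife"), modified by "elm".
Within "autumn falcon cavern pitch ivory knife", the head is "knife" (specifically "cavern pitch ivory knife") and the modifier is "autumn falcon".
Within "autumn falcon", the head is "falcon" and the modifier is "autumn".
Within "cavern pitch ivory knife", the head is "knife" (specifically "ivory knife") and the modifier is "cavern pitch".
Within "cavern pitch", the head is "pitch" and the modifier is "cavern".
Within "ivory knife", the head is "knife" and the modifier is "ivory".
Putting it together: [elm [[autumn falcon] [[cavern pitch] [ivory knife]]]].

[elm [[autumn falcon] [[cavern pitch] [ivory knife]]]]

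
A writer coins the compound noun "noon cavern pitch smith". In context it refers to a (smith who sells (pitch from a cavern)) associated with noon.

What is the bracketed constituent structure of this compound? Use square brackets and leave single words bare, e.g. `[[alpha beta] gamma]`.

At the top level: head "smith" (specifically "cavern pitch smith"); modifier "noon".
Within "cavern pitch smith", the head is "smith" and the modifier is "cavern pitch".
Within "cavern pitch", the head is "pitch" and the modifier is "cavern".
Putting it together: [noon [[cavern pitch] smith]].

[noon [[cavern pitch] smith]]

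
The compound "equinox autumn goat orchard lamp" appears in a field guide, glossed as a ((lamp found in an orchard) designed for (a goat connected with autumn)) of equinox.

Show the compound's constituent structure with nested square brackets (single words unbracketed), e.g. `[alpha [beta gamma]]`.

[equinox [[autumn goat] [orchard lamp]]]

At the top level: head "lamp" (specifically "autumn goat orchard lamp"); modifier "equinox".
Within "autumn goat orchard lamp", the head is "lamp" (specifically "orchard lamp") and the modifier is "autumn goat".
Within "autumn goat", the head is "goat" and the modifier is "autumn".
Within "orchard lamp", the head is "lamp" and the modifier is "orchard".
Putting it together: [equinox [[autumn goat] [orchard lamp]]].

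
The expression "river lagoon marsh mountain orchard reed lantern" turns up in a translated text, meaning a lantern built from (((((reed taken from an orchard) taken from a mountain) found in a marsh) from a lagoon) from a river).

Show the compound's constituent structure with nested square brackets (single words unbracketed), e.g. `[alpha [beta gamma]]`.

The outermost head in the paraphrase is "lantern", modified by "river lagoon marsh mountain orchard reed".
"river lagoon marsh mountain orchard reed" → head "reed" (specifically "lagoon marsh mountain orchard reed"), modifier "river".
"lagoon marsh mountain orchard reed" → head "reed" (specifically "marsh mountain orchard reed"), modifier "lagoon".
"marsh mountain orchard reed" → head "reed" (specifically "mountain orchard reed"), modifier "marsh".
"mountain orchard reed" → head "reed" (specifically "orchard reed"), modifier "mountain".
"orchard reed" → head "reed", modifier "orchard".
So the structure is [[river [lagoon [marsh [mountain [orchard reed]]]]] lantern].

[[river [lagoon [marsh [mountain [orchard reed]]]]] lantern]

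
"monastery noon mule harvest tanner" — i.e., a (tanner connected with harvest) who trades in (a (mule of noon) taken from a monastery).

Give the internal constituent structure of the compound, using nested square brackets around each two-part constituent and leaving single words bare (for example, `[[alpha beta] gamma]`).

Whole compound: head "tanner" (specifically "harvest tanner"), modifier "monastery noon mule".
Within "monastery noon mule", the head is "mule" (specifically "noon mule") and the modifier is "monastery".
Within "noon mule", the head is "mule" and the modifier is "noon".
Within "harvest tanner", the head is "tanner" and the modifier is "harvest".
So the structure is [[monastery [noon mule]] [harvest tanner]].

[[monastery [noon mule]] [harvest tanner]]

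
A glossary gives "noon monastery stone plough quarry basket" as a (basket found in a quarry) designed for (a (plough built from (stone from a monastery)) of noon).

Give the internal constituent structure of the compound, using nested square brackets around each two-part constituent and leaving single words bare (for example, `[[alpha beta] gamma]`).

Overall it is a kind of basket (specifically "quarry basket"); the modifier is "noon monastery stone plough".
"noon monastery stone plough" → head "plough" (specifically "monastery stone plough"), modifier "noon".
"monastery stone plough" → head "plough", modifier "monastery stone".
"monastery stone" → head "stone", modifier "monastery".
"quarry basket" → head "basket", modifier "quarry".
Putting it together: [[noon [[monastery stone] plough]] [quarry basket]].

[[noon [[monastery stone] plough]] [quarry basket]]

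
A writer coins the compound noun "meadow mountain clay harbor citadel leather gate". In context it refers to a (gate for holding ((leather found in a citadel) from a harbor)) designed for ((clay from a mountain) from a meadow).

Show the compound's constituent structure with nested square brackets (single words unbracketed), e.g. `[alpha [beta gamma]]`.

[[meadow [mountain clay]] [[harbor [citadel leather]] gate]]

At the top level: head "gate" (specifically "harbor citadel leather gate"); modifier "meadow mountain clay".
Within "meadow mountain clay", the head is "clay" (specifically "mountain clay") and the modifier is "meadow".
Within "mountain clay", the head is "clay" and the modifier is "mountain".
Within "harbor citadel leather gate", the head is "gate" and the modifier is "harbor citadel leather".
Within "harbor citadel leather", the head is "leather" (specifically "citadel leather") and the modifier is "harbor".
Within "citadel leather", the head is "leather" and the modifier is "citadel".
Putting it together: [[meadow [mountain clay]] [[harbor [citadel leather]] gate]].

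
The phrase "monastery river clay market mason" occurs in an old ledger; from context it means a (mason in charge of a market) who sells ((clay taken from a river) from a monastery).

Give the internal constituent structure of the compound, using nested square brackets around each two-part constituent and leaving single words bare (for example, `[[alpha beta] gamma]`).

The outermost head in the paraphrase is "mason" (specifically "market mason"), modified by "monastery river clay".
Within "monastery river clay", the head is "clay" (specifically "river clay") and the modifier is "monastery".
Within "river clay", the head is "clay" and the modifier is "river".
Within "market mason", the head is "mason" and the modifier is "market".
Assembled: [[monastery [river clay]] [market mason]].

[[monastery [river clay]] [market mason]]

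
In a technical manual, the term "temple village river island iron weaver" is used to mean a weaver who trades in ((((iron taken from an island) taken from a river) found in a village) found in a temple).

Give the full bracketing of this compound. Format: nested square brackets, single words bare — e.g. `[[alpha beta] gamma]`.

[[temple [village [river [island iron]]]] weaver]

Overall it is a kind of weaver; the modifier is "temple village river island iron".
"temple village river island iron" → head "iron" (specifically "village river island iron"), modifier "temple".
"village river island iron" → head "iron" (specifically "river island iron"), modifier "village".
"river island iron" → head "iron" (specifically "island iron"), modifier "river".
"island iron" → head "iron", modifier "island".
Assembled: [[temple [village [river [island iron]]]] weaver].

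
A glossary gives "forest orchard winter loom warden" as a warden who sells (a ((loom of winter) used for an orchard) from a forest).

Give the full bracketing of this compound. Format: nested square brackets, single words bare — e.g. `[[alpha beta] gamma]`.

Whole compound: head "warden", modifier "forest orchard winter loom".
Inside "forest orchard winter loom": head "loom" (specifically "orchard winter loom"), modifier "forest".
Inside "orchard winter loom": head "loom" (specifically "winter loom"), modifier "orchard".
Inside "winter loom": head "loom", modifier "winter".
So the structure is [[forest [orchard [winter loom]]] warden].

[[forest [orchard [winter loom]]] warden]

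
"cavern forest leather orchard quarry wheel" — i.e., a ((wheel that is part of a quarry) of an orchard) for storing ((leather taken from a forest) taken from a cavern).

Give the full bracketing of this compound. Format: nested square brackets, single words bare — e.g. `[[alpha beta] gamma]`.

Whole compound: head "wheel" (specifically "orchard quarry wheel"), modifier "cavern forest leather".
"cavern forest leather" → head "leather" (specifically "forest leather"), modifier "cavern".
"forest leather" → head "leather", modifier "forest".
"orchard quarry wheel" → head "wheel" (specifically "quarry wheel"), modifier "orchard".
"quarry wheel" → head "wheel", modifier "quarry".
Putting it together: [[cavern [forest leather]] [orchard [quarry wheel]]].

[[cavern [forest leather]] [orchard [quarry wheel]]]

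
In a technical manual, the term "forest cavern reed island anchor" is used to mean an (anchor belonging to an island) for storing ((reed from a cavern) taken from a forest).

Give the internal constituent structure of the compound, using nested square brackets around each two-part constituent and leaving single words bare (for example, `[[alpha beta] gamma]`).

Whole compound: head "anchor" (specifically "island anchor"), modifier "forest cavern reed".
Within "forest cavern reed", the head is "reed" (specifically "cavern reed") and the modifier is "forest".
Within "cavern reed", the head is "reed" and the modifier is "cavern".
Within "island anchor", the head is "anchor" and the modifier is "island".
So the structure is [[forest [cavern reed]] [island anchor]].

[[forest [cavern reed]] [island anchor]]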